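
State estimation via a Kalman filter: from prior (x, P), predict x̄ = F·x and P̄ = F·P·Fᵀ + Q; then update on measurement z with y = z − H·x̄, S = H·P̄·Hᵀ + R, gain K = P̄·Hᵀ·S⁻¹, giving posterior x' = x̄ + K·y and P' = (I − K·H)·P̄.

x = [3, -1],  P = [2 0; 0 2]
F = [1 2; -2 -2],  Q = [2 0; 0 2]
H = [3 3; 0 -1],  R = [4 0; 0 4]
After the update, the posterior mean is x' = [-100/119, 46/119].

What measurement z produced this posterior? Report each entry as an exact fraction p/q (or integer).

z = [-1, -1]

x̄ = F·x = [1, -4]
P̄ = F·P·Fᵀ + Q = [12 -12; -12 18]
S = H·P̄·Hᵀ + R = [58 -18; -18 22]
K = P̄·Hᵀ·S⁻¹ = [27/119 87/119; 9/119 -90/119]
x' − x̄ = [-219/119, 522/119] = K·y
y = (KᵀK)⁻¹·Kᵀ·(x' − x̄) = [8, -5]
z = y + H·x̄ = [8, -5] + [-9, 4] = [-1, -1]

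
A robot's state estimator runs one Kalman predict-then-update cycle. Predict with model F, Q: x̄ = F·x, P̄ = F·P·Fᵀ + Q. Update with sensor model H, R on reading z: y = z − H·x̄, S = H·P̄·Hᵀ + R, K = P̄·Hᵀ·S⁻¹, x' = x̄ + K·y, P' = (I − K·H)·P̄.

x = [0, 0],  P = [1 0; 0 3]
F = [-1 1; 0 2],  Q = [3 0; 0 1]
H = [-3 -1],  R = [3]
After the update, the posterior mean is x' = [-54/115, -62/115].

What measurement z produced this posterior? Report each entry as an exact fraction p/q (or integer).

x̄ = F·x = [0, 0]
P̄ = F·P·Fᵀ + Q = [7 6; 6 13]
S = H·P̄·Hᵀ + R = [115]
K = P̄·Hᵀ·S⁻¹ = [-27/115; -31/115]
x' − x̄ = [-54/115, -62/115] = K·y
y = (KᵀK)⁻¹·Kᵀ·(x' − x̄) = [2]
z = y + H·x̄ = [2] + [0] = [2]

z = [2]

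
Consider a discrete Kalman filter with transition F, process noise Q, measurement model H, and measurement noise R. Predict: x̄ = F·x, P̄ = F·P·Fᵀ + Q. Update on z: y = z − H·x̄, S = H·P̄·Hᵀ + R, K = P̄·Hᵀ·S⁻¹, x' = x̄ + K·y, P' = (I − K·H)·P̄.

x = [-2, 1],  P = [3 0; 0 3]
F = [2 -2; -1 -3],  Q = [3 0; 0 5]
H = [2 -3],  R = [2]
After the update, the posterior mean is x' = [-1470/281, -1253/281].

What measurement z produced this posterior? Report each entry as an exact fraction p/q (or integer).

x̄ = F·x = [-6, -1]
P̄ = F·P·Fᵀ + Q = [27 12; 12 35]
S = H·P̄·Hᵀ + R = [281]
K = P̄·Hᵀ·S⁻¹ = [18/281; -81/281]
x' − x̄ = [216/281, -972/281] = K·y
y = (KᵀK)⁻¹·Kᵀ·(x' − x̄) = [12]
z = y + H·x̄ = [12] + [-9] = [3]

z = [3]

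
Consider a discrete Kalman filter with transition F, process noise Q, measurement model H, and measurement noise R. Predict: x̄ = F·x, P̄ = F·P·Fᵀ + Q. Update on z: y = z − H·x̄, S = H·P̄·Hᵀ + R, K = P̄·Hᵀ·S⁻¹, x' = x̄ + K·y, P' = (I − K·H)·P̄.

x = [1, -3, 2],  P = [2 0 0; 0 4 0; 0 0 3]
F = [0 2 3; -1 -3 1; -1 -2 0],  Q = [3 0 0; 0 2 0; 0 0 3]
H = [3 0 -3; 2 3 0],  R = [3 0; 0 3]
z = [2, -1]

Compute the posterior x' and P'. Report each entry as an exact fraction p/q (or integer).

x̄ = F·x = [0, 10, 5]
P̄ = F·P·Fᵀ + Q = [46 -15 -16; -15 43 26; -16 26 21]
y = z − H·x̄ = [17, -31]
S = H·P̄·Hᵀ + R = [894 3; 3 394]
K = P̄·Hᵀ·S⁻¹ = [24381/117409 13820/117409; -16253/117409 29625/117409; -14624/117409 13819/117409]
x' = x̄ + K·y = [-13943/117409, -20586/117409, -89952/117409]
P' = (I − K·H)·P̄ = [216408/117409 -130452/117409 192027/117409; -130452/117409 116593/117409 -114199/117409; 192027/117409 -114199/117409 206651/117409]

x' = [-13943/117409, -20586/117409, -89952/117409]
P' = [216408/117409 -130452/117409 192027/117409; -130452/117409 116593/117409 -114199/117409; 192027/117409 -114199/117409 206651/117409]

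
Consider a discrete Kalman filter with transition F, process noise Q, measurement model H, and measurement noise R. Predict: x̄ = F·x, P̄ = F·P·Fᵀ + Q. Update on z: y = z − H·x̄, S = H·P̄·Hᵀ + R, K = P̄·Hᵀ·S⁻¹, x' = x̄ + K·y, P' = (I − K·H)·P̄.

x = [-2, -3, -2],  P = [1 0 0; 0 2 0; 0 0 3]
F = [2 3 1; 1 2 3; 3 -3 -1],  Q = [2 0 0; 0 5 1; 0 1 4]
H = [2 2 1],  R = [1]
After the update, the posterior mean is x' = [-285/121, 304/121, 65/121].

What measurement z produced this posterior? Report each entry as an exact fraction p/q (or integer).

z = [1]

x̄ = F·x = [-15, -14, 5]
P̄ = F·P·Fᵀ + Q = [27 23 -15; 23 41 -17; -15 -17 34]
S = H·P̄·Hᵀ + R = [363]
K = P̄·Hᵀ·S⁻¹ = [85/363; 37/121; -10/121]
x' − x̄ = [1530/121, 1998/121, -540/121] = K·y
y = (KᵀK)⁻¹·Kᵀ·(x' − x̄) = [54]
z = y + H·x̄ = [54] + [-53] = [1]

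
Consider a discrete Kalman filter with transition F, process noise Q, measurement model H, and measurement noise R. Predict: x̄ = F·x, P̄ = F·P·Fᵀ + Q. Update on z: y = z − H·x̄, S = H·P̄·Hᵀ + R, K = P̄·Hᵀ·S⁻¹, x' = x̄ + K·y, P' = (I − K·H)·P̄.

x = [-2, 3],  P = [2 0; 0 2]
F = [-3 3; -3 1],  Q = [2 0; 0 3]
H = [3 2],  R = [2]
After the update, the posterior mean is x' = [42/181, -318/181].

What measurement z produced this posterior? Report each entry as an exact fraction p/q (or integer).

z = [-3]

x̄ = F·x = [15, 9]
P̄ = F·P·Fᵀ + Q = [38 24; 24 23]
S = H·P̄·Hᵀ + R = [724]
K = P̄·Hᵀ·S⁻¹ = [81/362; 59/362]
x' − x̄ = [-2673/181, -1947/181] = K·y
y = (KᵀK)⁻¹·Kᵀ·(x' − x̄) = [-66]
z = y + H·x̄ = [-66] + [63] = [-3]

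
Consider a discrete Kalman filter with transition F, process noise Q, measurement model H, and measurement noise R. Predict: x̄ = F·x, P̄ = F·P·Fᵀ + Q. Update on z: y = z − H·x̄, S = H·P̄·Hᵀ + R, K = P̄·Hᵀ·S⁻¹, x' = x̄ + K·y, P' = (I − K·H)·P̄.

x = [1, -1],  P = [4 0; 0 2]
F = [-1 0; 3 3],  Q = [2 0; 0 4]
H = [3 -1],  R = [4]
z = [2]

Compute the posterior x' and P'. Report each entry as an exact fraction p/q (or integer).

x' = [-19/94, -5/2]
P' = [57/47 3; 3 11]

x̄ = F·x = [-1, 0]
P̄ = F·P·Fᵀ + Q = [6 -12; -12 58]
y = z − H·x̄ = [5]
S = H·P̄·Hᵀ + R = [188]
K = P̄·Hᵀ·S⁻¹ = [15/94; -1/2]
x' = x̄ + K·y = [-19/94, -5/2]
P' = (I − K·H)·P̄ = [57/47 3; 3 11]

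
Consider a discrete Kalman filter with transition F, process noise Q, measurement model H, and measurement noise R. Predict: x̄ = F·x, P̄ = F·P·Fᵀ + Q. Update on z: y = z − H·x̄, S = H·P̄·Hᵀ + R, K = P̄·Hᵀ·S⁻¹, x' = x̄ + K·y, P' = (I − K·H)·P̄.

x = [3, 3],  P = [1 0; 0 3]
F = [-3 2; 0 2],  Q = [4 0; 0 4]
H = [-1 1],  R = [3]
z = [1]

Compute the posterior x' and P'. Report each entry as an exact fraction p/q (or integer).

x̄ = F·x = [-3, 6]
P̄ = F·P·Fᵀ + Q = [25 12; 12 16]
y = z − H·x̄ = [-8]
S = H·P̄·Hᵀ + R = [20]
K = P̄·Hᵀ·S⁻¹ = [-13/20; 1/5]
x' = x̄ + K·y = [11/5, 22/5]
P' = (I − K·H)·P̄ = [331/20 73/5; 73/5 76/5]

x' = [11/5, 22/5]
P' = [331/20 73/5; 73/5 76/5]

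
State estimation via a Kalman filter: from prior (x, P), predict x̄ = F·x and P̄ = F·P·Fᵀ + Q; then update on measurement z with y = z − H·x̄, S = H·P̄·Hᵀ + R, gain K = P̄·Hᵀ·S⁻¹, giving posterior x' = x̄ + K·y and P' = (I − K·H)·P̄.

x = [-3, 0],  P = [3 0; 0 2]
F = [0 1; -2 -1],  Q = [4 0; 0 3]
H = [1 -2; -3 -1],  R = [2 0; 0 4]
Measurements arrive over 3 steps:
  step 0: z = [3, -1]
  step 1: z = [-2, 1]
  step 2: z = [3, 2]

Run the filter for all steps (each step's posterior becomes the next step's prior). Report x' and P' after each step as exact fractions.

step 0: x̄ = F·x = [0, 6]
step 0: P̄ = F·P·Fᵀ + Q = [6 -2; -2 17]
step 0: y = z − H·x̄ = [15, 5]
step 0: S = H·P̄·Hᵀ + R = [84 6; 6 63]
step 0: K = P̄·Hᵀ·S⁻¹ = [121/876 -39/146; -367/876 -59/438]
step 0: x' = x̄ + K·y = [215/292, -839/876]
step 0: P' = (I − K·H)·P̄ = [151/438 5/146; 5/146 191/438]
step 1: x̄ = F·x = [-839/876, -451/876]
step 1: P̄ = F·P·Fᵀ + Q = [1943/438 -221/438; -221/438 723/146]
step 1: y = z − H·x̄ = [-605/292, -523/219]
step 1: S = H·P̄·Hᵀ + R = [12379/438 -1298/219; -1298/219 3347/73]
step 1: K = P̄·Hᵀ·S⁻¹ = [228337/1656547 -433082/1656547; -653859/1656547 -208753/1656547]
step 1: x' = x̄ + K·y = [-1025419/1656547, 1000414/1656547]
step 1: P' = (I − K·H)·P̄ = [560190/1656547 51758/1656547; 51758/1656547 679738/1656547]
step 2: x̄ = F·x = [1000414/1656547, 1050424/1656547]
step 2: P̄ = F·P·Fᵀ + Q = [7305926/1656547 -783254/1656547; -783254/1656547 8097171/1656547]
step 2: y = z − H·x̄ = [6070075/1656547, 7364760/1656547]
step 2: S = H·P̄·Hᵀ + R = [46140720/1656547 -9639706/1656547; -9639706/1656547 75777169/1656547]
step 2: K = P̄·Hᵀ·S⁻¹ = [141437983/1027284226 -134260377/513642113; -405034537/1027284226 -64720262/513642113]
step 2: x' = x̄ + K·y = [-55140133/1027284226, -1408233153/1027284226]
step 2: P' = (I − K·H)·P̄ = [173645857/513642113 16103937/513642113; 16103937/513642113 210569237/513642113]

step 0: x' = [215/292, -839/876], P' = [151/438 5/146; 5/146 191/438]
step 1: x' = [-1025419/1656547, 1000414/1656547], P' = [560190/1656547 51758/1656547; 51758/1656547 679738/1656547]
step 2: x' = [-55140133/1027284226, -1408233153/1027284226], P' = [173645857/513642113 16103937/513642113; 16103937/513642113 210569237/513642113]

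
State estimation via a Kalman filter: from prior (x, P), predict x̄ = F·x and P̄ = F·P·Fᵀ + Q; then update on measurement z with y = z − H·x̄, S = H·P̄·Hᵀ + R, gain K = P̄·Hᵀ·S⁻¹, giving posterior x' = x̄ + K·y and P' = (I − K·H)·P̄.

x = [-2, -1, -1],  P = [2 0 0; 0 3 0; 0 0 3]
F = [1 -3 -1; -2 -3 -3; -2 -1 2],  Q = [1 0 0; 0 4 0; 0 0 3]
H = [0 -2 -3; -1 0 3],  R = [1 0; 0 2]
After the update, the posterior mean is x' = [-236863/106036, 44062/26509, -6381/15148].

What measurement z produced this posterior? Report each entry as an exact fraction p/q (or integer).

x̄ = F·x = [2, 10, 3]
P̄ = F·P·Fᵀ + Q = [33 32 -1; 32 66 -1; -1 -1 26]
S = H·P̄·Hᵀ + R = [487 -167; -167 275]
K = P̄·Hᵀ·S⁻¹ = [-22787/106036 -27719/106036; -10330/26509 -9647/26509; -1101/15148 3683/15148]
x' − x̄ = [-448935/106036, -221028/26509, -51825/15148] = K·y
y = (KᵀK)⁻¹·Kᵀ·(x' − x̄) = [27, -6]
z = y + H·x̄ = [27, -6] + [-29, 7] = [-2, 1]

z = [-2, 1]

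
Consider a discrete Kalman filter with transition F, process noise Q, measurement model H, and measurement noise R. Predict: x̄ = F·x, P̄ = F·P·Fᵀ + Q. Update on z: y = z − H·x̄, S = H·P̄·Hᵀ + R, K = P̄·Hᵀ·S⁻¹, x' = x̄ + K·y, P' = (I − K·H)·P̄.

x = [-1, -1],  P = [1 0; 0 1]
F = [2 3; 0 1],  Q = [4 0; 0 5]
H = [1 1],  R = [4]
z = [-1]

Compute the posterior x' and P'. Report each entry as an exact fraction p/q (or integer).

x' = [-65/33, 4/11]
P' = [161/33 -27/11; -27/11 39/11]

x̄ = F·x = [-5, -1]
P̄ = F·P·Fᵀ + Q = [17 3; 3 6]
y = z − H·x̄ = [5]
S = H·P̄·Hᵀ + R = [33]
K = P̄·Hᵀ·S⁻¹ = [20/33; 3/11]
x' = x̄ + K·y = [-65/33, 4/11]
P' = (I − K·H)·P̄ = [161/33 -27/11; -27/11 39/11]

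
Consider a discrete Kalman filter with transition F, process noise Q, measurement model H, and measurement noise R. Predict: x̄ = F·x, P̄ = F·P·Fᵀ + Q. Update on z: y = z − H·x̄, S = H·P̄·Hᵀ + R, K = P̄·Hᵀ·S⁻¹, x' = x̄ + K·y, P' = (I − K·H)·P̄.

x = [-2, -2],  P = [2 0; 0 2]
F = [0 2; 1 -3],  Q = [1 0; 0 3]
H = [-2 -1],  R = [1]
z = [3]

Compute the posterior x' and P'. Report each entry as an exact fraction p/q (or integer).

x' = [-7/2, 47/12]
P' = [6 -23/2; -23/2 275/12]

x̄ = F·x = [-4, 4]
P̄ = F·P·Fᵀ + Q = [9 -12; -12 23]
y = z − H·x̄ = [-1]
S = H·P̄·Hᵀ + R = [12]
K = P̄·Hᵀ·S⁻¹ = [-1/2; 1/12]
x' = x̄ + K·y = [-7/2, 47/12]
P' = (I − K·H)·P̄ = [6 -23/2; -23/2 275/12]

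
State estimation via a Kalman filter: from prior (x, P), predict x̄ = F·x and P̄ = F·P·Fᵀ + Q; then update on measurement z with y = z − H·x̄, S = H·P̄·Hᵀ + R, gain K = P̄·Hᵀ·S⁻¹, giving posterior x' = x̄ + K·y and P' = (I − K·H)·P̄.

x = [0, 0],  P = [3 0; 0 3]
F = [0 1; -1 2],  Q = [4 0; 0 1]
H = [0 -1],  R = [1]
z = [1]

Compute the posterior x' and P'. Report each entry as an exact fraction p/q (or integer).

x' = [-6/17, -16/17]
P' = [83/17 6/17; 6/17 16/17]

x̄ = F·x = [0, 0]
P̄ = F·P·Fᵀ + Q = [7 6; 6 16]
y = z − H·x̄ = [1]
S = H·P̄·Hᵀ + R = [17]
K = P̄·Hᵀ·S⁻¹ = [-6/17; -16/17]
x' = x̄ + K·y = [-6/17, -16/17]
P' = (I − K·H)·P̄ = [83/17 6/17; 6/17 16/17]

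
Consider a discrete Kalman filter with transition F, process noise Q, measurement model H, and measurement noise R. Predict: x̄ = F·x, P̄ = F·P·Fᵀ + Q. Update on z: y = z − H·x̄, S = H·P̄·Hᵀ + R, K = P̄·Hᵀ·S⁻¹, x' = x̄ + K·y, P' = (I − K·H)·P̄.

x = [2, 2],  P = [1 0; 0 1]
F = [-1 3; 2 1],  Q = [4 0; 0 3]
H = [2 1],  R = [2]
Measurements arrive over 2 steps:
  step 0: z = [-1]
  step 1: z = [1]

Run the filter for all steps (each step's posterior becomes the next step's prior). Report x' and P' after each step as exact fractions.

step 0: x' = [-31/14, 27/7], P' = [139/70 -22/7; -22/7 46/7]
step 1: x' = [103/98, -326/343], P' = [17/10 -593/245; -593/245 8352/1715]

step 0: x̄ = F·x = [4, 6]
step 0: P̄ = F·P·Fᵀ + Q = [14 1; 1 8]
step 0: y = z − H·x̄ = [-15]
step 0: S = H·P̄·Hᵀ + R = [70]
step 0: K = P̄·Hᵀ·S⁻¹ = [29/70; 1/7]
step 0: x' = x̄ + K·y = [-31/14, 27/7]
step 0: P' = (I − K·H)·P̄ = [139/70 -22/7; -22/7 46/7]
step 1: x̄ = F·x = [193/14, -4/7]
step 1: P̄ = F·P·Fᵀ + Q = [5879/70 1/35; 1/35 173/35]
step 1: y = z − H·x̄ = [-26]
step 1: S = H·P̄·Hᵀ + R = [343]
step 1: K = P̄·Hᵀ·S⁻¹ = [24/49; 5/343]
step 1: x' = x̄ + K·y = [103/98, -326/343]
step 1: P' = (I − K·H)·P̄ = [17/10 -593/245; -593/245 8352/1715]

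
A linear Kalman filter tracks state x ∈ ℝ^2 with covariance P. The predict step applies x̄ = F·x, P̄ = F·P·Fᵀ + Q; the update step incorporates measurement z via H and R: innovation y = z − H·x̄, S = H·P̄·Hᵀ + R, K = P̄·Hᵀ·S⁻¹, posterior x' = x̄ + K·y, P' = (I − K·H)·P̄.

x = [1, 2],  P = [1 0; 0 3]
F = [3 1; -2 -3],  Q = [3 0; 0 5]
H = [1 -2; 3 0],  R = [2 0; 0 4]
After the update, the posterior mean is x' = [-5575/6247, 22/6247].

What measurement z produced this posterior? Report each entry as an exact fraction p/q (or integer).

x̄ = F·x = [5, -8]
P̄ = F·P·Fᵀ + Q = [15 -15; -15 36]
S = H·P̄·Hᵀ + R = [221 135; 135 139]
K = P̄·Hᵀ·S⁻¹ = [90/6247 1935/6247; -3009/6247 900/6247]
x' − x̄ = [-36810/6247, 49998/6247] = K·y
y = (KᵀK)⁻¹·Kᵀ·(x' − x̄) = [-22, -18]
z = y + H·x̄ = [-22, -18] + [21, 15] = [-1, -3]

z = [-1, -3]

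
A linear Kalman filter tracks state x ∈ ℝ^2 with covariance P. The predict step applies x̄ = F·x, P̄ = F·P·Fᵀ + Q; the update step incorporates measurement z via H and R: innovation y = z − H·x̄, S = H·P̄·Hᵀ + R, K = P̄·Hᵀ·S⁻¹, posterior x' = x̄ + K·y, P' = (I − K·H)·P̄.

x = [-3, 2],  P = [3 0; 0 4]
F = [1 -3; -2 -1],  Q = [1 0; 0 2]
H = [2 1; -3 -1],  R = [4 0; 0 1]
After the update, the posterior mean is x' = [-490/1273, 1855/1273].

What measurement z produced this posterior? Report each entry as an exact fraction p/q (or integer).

x̄ = F·x = [-9, 4]
P̄ = F·P·Fᵀ + Q = [40 6; 6 18]
S = H·P̄·Hᵀ + R = [206 -288; -288 415]
K = P̄·Hᵀ·S⁻¹ = [-299/1273 -594/1273; 1041/1273 612/1273]
x' − x̄ = [10967/1273, -3237/1273] = K·y
y = (KᵀK)⁻¹·Kᵀ·(x' − x̄) = [11, -24]
z = y + H·x̄ = [11, -24] + [-14, 23] = [-3, -1]

z = [-3, -1]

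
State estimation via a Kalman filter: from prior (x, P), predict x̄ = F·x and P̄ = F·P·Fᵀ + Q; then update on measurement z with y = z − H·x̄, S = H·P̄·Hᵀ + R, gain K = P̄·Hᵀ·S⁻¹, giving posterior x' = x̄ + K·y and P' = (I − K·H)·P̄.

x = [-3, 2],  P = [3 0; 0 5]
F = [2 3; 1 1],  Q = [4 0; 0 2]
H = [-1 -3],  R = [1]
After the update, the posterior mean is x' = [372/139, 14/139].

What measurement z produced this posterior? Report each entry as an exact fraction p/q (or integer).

x̄ = F·x = [0, -1]
P̄ = F·P·Fᵀ + Q = [61 21; 21 10]
S = H·P̄·Hᵀ + R = [278]
K = P̄·Hᵀ·S⁻¹ = [-62/139; -51/278]
x' − x̄ = [372/139, 153/139] = K·y
y = (KᵀK)⁻¹·Kᵀ·(x' − x̄) = [-6]
z = y + H·x̄ = [-6] + [3] = [-3]

z = [-3]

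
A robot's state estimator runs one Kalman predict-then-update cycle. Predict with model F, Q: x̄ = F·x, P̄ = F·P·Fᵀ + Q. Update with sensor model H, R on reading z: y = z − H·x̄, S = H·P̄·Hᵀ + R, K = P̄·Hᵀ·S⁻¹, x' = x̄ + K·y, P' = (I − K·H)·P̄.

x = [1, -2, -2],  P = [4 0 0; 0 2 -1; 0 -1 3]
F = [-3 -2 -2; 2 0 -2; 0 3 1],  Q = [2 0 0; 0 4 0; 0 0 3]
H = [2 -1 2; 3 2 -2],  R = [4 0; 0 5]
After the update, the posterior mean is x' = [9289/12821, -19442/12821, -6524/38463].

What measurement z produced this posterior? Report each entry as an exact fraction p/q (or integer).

z = [3, -1]

x̄ = F·x = [5, 6, -8]
P̄ = F·P·Fᵀ + Q = [50 -16 -10; -16 32 0; -10 0 18]
S = H·P̄·Hᵀ + R = [292 128; 128 583]
K = P̄·Hᵀ·S⁻¹ = [3192/12821 2334/12821; -3280/12821 1072/12821; 4444/38463 -5330/38463]
x' − x̄ = [-54816/12821, -96368/12821, 301180/38463] = K·y
y = (KᵀK)⁻¹·Kᵀ·(x' − x̄) = [15, -44]
z = y + H·x̄ = [15, -44] + [-12, 43] = [3, -1]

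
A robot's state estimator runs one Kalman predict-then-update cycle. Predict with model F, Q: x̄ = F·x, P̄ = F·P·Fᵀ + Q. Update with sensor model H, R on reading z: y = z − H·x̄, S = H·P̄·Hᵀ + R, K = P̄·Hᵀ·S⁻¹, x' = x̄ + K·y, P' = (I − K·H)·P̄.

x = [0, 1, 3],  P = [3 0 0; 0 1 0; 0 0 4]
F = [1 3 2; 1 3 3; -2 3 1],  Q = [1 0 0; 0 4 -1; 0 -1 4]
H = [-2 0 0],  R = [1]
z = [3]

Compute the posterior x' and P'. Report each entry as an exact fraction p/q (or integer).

x̄ = F·x = [9, 12, 6]
P̄ = F·P·Fᵀ + Q = [29 36 11; 36 52 14; 11 14 29]
y = z − H·x̄ = [21]
S = H·P̄·Hᵀ + R = [117]
K = P̄·Hᵀ·S⁻¹ = [-58/117; -8/13; -22/117]
x' = x̄ + K·y = [-55/39, -12/13, 80/39]
P' = (I − K·H)·P̄ = [29/117 4/13 11/117; 4/13 100/13 6/13; 11/117 6/13 2909/117]

x' = [-55/39, -12/13, 80/39]
P' = [29/117 4/13 11/117; 4/13 100/13 6/13; 11/117 6/13 2909/117]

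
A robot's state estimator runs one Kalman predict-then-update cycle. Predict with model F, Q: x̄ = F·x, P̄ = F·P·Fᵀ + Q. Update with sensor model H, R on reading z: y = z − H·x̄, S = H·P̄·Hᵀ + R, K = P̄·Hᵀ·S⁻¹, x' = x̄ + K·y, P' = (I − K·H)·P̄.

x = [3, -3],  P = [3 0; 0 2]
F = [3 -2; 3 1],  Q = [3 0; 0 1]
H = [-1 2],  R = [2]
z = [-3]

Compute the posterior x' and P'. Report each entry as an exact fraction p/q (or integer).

x' = [15, 6]
P' = [630/17 317/17; 317/17 671/68]

x̄ = F·x = [15, 6]
P̄ = F·P·Fᵀ + Q = [38 23; 23 30]
y = z − H·x̄ = [0]
S = H·P̄·Hᵀ + R = [68]
K = P̄·Hᵀ·S⁻¹ = [2/17; 37/68]
x' = x̄ + K·y = [15, 6]
P' = (I − K·H)·P̄ = [630/17 317/17; 317/17 671/68]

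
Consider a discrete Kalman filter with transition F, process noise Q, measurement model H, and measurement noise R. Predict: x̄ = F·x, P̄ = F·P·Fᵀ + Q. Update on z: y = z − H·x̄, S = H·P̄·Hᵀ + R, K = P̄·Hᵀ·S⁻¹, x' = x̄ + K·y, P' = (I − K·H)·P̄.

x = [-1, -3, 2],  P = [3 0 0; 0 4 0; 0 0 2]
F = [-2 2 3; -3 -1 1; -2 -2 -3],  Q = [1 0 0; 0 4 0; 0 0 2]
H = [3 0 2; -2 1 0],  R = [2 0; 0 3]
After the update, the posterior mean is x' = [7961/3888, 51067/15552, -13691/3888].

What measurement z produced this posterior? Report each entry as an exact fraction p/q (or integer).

x̄ = F·x = [2, 8, 2]
P̄ = F·P·Fᵀ + Q = [47 16 -22; 16 37 20; -22 20 48]
S = H·P̄·Hᵀ + R = [353 -106; -106 164]
K = P̄·Hᵀ·S⁻¹ = [955/5832 -4313/11664; 7481/23328 11093/46656; 1463/5832 6443/11664]
x' − x̄ = [185/3888, -73349/15552, -21467/3888] = K·y
y = (KᵀK)⁻¹·Kᵀ·(x' − x̄) = [-11, -5]
z = y + H·x̄ = [-11, -5] + [10, 4] = [-1, -1]

z = [-1, -1]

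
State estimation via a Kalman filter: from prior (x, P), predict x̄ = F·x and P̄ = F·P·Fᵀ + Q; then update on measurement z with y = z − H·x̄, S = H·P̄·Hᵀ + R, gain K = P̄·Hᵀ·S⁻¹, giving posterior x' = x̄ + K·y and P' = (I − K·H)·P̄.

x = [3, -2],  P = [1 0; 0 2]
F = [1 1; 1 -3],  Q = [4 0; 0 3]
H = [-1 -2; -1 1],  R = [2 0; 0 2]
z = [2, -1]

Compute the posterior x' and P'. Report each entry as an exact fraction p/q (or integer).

x' = [82/199, -171/199]
P' = [1318/1393 -278/1393; -278/1393 604/1393]

x̄ = F·x = [1, 9]
P̄ = F·P·Fᵀ + Q = [7 -5; -5 22]
y = z − H·x̄ = [21, -9]
S = H·P̄·Hᵀ + R = [77 -42; -42 41]
K = P̄·Hᵀ·S⁻¹ = [-381/1393 -114/199; -465/1393 63/199]
x' = x̄ + K·y = [82/199, -171/199]
P' = (I − K·H)·P̄ = [1318/1393 -278/1393; -278/1393 604/1393]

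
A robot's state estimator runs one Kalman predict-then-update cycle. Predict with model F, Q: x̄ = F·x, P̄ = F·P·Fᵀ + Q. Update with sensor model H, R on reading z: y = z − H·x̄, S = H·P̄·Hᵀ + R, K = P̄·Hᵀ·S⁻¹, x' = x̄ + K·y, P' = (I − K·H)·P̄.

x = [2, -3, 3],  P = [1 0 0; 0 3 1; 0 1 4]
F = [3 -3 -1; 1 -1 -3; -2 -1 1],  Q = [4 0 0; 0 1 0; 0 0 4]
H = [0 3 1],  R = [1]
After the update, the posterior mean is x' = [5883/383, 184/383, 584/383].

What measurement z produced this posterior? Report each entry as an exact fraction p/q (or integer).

x̄ = F·x = [12, -4, 2]
P̄ = F·P·Fᵀ + Q = [50 34 -3; 34 47 -9; -3 -9 13]
S = H·P̄·Hᵀ + R = [383]
K = P̄·Hᵀ·S⁻¹ = [99/383; 132/383; -14/383]
x' − x̄ = [1287/383, 1716/383, -182/383] = K·y
y = (KᵀK)⁻¹·Kᵀ·(x' − x̄) = [13]
z = y + H·x̄ = [13] + [-10] = [3]

z = [3]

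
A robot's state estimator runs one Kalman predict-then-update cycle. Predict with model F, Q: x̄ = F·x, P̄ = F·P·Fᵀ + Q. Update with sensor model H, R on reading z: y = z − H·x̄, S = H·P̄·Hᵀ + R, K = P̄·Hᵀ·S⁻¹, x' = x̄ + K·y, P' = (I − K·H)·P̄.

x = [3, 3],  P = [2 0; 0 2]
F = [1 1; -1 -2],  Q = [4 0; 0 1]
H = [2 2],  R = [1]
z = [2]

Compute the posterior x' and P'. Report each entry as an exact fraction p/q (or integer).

x' = [206/29, -181/29]
P' = [216/29 -214/29; -214/29 219/29]

x̄ = F·x = [6, -9]
P̄ = F·P·Fᵀ + Q = [8 -6; -6 11]
y = z − H·x̄ = [8]
S = H·P̄·Hᵀ + R = [29]
K = P̄·Hᵀ·S⁻¹ = [4/29; 10/29]
x' = x̄ + K·y = [206/29, -181/29]
P' = (I − K·H)·P̄ = [216/29 -214/29; -214/29 219/29]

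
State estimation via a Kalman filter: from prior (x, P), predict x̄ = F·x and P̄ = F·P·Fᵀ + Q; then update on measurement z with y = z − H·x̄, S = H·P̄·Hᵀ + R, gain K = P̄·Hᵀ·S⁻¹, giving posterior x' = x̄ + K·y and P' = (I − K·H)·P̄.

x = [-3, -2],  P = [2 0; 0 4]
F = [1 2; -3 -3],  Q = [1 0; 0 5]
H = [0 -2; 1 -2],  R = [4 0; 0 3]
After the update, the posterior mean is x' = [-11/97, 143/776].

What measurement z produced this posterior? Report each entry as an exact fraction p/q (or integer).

z = [1, -1]

x̄ = F·x = [-7, 15]
P̄ = F·P·Fᵀ + Q = [19 -30; -30 59]
S = H·P̄·Hᵀ + R = [240 296; 296 378]
K = P̄·Hᵀ·S⁻¹ = [-22/97 75/194; -199/776 -37/194]
x' − x̄ = [668/97, -11497/776] = K·y
y = (KᵀK)⁻¹·Kᵀ·(x' − x̄) = [31, 36]
z = y + H·x̄ = [31, 36] + [-30, -37] = [1, -1]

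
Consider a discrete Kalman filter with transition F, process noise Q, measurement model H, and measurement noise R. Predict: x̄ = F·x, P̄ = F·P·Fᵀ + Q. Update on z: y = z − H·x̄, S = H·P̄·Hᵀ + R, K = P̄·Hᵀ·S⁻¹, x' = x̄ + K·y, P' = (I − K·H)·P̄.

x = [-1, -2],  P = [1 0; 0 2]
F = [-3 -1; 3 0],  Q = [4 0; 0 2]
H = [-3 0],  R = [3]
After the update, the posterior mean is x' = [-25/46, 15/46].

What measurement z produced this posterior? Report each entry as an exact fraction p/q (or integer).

x̄ = F·x = [5, -3]
P̄ = F·P·Fᵀ + Q = [15 -9; -9 11]
S = H·P̄·Hᵀ + R = [138]
K = P̄·Hᵀ·S⁻¹ = [-15/46; 9/46]
x' − x̄ = [-255/46, 153/46] = K·y
y = (KᵀK)⁻¹·Kᵀ·(x' − x̄) = [17]
z = y + H·x̄ = [17] + [-15] = [2]

z = [2]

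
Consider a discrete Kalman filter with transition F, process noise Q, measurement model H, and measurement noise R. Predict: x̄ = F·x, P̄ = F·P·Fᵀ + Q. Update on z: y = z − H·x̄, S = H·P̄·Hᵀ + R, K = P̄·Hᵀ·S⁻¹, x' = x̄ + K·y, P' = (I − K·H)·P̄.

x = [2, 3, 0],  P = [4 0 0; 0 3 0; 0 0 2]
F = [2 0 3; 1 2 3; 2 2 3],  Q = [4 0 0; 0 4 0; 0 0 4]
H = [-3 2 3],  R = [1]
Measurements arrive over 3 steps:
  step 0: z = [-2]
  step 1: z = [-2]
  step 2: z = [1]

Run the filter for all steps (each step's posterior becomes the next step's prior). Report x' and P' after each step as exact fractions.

step 0: x̄ = F·x = [4, 8, 10]
step 0: P̄ = F·P·Fᵀ + Q = [38 26 34; 26 38 38; 34 38 50]
step 0: y = z − H·x̄ = [-36]
step 0: S = H·P̄·Hᵀ + R = [477]
step 0: K = P̄·Hᵀ·S⁻¹ = [40/477; 112/477; 124/477]
step 0: x' = x̄ + K·y = [52/53, -24/53, 34/53]
step 0: P' = (I − K·H)·P̄ = [16526/477 7922/477 11258/477; 7922/477 5582/477 4238/477; 11258/477 4238/477 8474/477]
step 1: x̄ = F·x = [206/53, 2, 158/53]
step 1: P̄ = F·P·Fᵀ + Q = [279374/477 1684/3 334582/477; 1684/3 560 2084/3; 334582/477 2084/3 415934/477]
step 1: y = z − H·x̄ = [-174/53]
step 1: S = H·P̄·Hᵀ + R = [229717/53]
step 1: K = P̄·Hᵀ·S⁻¹ = [77904/229717; 80560/229717; 100752/229717]
step 1: x' = x̄ + K·y = [637102/229717, 194954/229717, 354046/229717]
step 1: P' = (I − K·H)·P̄ = [180295438/2067453 31601188/689151 117326774/2067453; 31601188/689151 6190320/229717 19301108/689151; 117326774/2067453 19301108/689151 79026814/2067453]
step 2: x̄ = F·x = [2336342/229717, 2089148/229717, 2726250/229717]
step 2: P̄ = F·P·Fᵀ + Q = [2848614178/2067453 2854407368/2067453 3566978566/2067453; 2854407368/2067453 2900672884/2067453 3614285960/2067453; 3566978566/2067453 3614285960/2067453 4524734098/2067453]
step 2: y = z − H·x̄ = [-5118303/229717]
step 2: S = H·P̄·Hᵀ + R = [22877822389/2067453]
step 2: K = P̄·Hᵀ·S⁻¹ = [7863907900/22877822389; 8080981544/22877822389; 10101838516/22877822389]
step 2: x' = x̄ + K·y = [57464418914/22877822389, 28009441220/22877822389, 46432753806/22877822389]
step 2: P' = (I − K·H)·P̄ = [1610213997314/22877822389 848643324584/22877822389 1047073083558/22877822389; 848643324584/22877822389 512135624980/22877822389 509913235112/22877822389; 1047073083558/22877822389 509913235112/22877822389 710498206322/22877822389]

step 0: x' = [52/53, -24/53, 34/53], P' = [16526/477 7922/477 11258/477; 7922/477 5582/477 4238/477; 11258/477 4238/477 8474/477]
step 1: x' = [637102/229717, 194954/229717, 354046/229717], P' = [180295438/2067453 31601188/689151 117326774/2067453; 31601188/689151 6190320/229717 19301108/689151; 117326774/2067453 19301108/689151 79026814/2067453]
step 2: x' = [57464418914/22877822389, 28009441220/22877822389, 46432753806/22877822389], P' = [1610213997314/22877822389 848643324584/22877822389 1047073083558/22877822389; 848643324584/22877822389 512135624980/22877822389 509913235112/22877822389; 1047073083558/22877822389 509913235112/22877822389 710498206322/22877822389]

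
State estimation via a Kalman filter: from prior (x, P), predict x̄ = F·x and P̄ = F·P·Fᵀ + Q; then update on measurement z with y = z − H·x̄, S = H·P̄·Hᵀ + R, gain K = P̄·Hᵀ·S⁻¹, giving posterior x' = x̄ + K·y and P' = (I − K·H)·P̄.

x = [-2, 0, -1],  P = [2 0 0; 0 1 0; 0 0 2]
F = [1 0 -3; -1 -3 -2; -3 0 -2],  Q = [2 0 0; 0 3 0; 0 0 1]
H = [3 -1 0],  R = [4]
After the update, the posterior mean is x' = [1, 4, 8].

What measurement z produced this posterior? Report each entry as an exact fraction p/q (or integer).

x̄ = F·x = [1, 4, 8]
P̄ = F·P·Fᵀ + Q = [22 10 6; 10 22 14; 6 14 27]
S = H·P̄·Hᵀ + R = [164]
K = P̄·Hᵀ·S⁻¹ = [14/41; 2/41; 1/41]
x' − x̄ = [0, 0, 0] = K·y
y = (KᵀK)⁻¹·Kᵀ·(x' − x̄) = [0]
z = y + H·x̄ = [0] + [-1] = [-1]

z = [-1]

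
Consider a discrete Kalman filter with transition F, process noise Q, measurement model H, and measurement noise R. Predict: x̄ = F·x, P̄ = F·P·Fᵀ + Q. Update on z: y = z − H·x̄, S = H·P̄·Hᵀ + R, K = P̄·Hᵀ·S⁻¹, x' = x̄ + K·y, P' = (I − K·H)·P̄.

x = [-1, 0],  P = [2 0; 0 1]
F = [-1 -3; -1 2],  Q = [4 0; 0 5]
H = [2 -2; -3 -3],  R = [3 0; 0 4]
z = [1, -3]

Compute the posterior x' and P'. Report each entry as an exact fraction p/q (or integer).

x' = [2427/3214, 871/3214]
P' = [941/3214 -241/3214; -241/3214 6539/22498]

x̄ = F·x = [1, 1]
P̄ = F·P·Fᵀ + Q = [15 -4; -4 11]
y = z − H·x̄ = [1, 3]
S = H·P̄·Hᵀ + R = [139 -24; -24 166]
K = P̄·Hᵀ·S⁻¹ = [394/1607 -525/3214; -2742/11249 -3639/22498]
x' = x̄ + K·y = [2427/3214, 871/3214]
P' = (I − K·H)·P̄ = [941/3214 -241/3214; -241/3214 6539/22498]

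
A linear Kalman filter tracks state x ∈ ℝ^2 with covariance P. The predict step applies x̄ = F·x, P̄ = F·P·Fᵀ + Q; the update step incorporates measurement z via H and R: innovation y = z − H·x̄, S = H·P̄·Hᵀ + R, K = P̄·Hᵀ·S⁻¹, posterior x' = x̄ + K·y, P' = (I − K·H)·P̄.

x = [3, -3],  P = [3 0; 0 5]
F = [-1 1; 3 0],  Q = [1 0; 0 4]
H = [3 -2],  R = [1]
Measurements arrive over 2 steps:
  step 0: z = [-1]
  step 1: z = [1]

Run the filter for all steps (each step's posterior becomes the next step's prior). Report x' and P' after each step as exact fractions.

step 0: x' = [-309/314, -289/314], P' = [801/314 1179/314; 1179/314 1813/314]
step 1: x' = [140/803, -433/1606], P' = [22827/12848 8595/3212; 8595/3212 6869/1606]

step 0: x̄ = F·x = [-6, 9]
step 0: P̄ = F·P·Fᵀ + Q = [9 -9; -9 31]
step 0: y = z − H·x̄ = [35]
step 0: S = H·P̄·Hᵀ + R = [314]
step 0: K = P̄·Hᵀ·S⁻¹ = [45/314; -89/314]
step 0: x' = x̄ + K·y = [-309/314, -289/314]
step 0: P' = (I − K·H)·P̄ = [801/314 1179/314; 1179/314 1813/314]
step 1: x̄ = F·x = [10/157, -927/314]
step 1: P̄ = F·P·Fᵀ + Q = [285/157 567/157; 567/157 8465/314]
step 1: y = z − H·x̄ = [-800/157]
step 1: S = H·P̄·Hᵀ + R = [12848/157]
step 1: K = P̄·Hᵀ·S⁻¹ = [-279/12848; -1691/3212]
step 1: x' = x̄ + K·y = [140/803, -433/1606]
step 1: P' = (I − K·H)·P̄ = [22827/12848 8595/3212; 8595/3212 6869/1606]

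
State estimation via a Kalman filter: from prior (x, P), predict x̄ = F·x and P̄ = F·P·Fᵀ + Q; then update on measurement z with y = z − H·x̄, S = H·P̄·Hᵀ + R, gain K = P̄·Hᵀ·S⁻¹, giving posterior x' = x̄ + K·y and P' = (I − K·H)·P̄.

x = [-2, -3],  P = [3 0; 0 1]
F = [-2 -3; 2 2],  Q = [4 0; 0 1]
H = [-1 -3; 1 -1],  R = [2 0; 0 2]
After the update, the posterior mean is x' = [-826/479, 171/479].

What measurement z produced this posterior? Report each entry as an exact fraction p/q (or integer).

x̄ = F·x = [13, -10]
P̄ = F·P·Fᵀ + Q = [25 -18; -18 17]
S = H·P̄·Hᵀ + R = [72 62; 62 80]
K = P̄·Hᵀ·S⁻¹ = [-173/958 649/958; -235/958 -237/958]
x' − x̄ = [-7053/479, 4961/479] = K·y
y = (KᵀK)⁻¹·Kᵀ·(x' − x̄) = [-16, -26]
z = y + H·x̄ = [-16, -26] + [17, 23] = [1, -3]

z = [1, -3]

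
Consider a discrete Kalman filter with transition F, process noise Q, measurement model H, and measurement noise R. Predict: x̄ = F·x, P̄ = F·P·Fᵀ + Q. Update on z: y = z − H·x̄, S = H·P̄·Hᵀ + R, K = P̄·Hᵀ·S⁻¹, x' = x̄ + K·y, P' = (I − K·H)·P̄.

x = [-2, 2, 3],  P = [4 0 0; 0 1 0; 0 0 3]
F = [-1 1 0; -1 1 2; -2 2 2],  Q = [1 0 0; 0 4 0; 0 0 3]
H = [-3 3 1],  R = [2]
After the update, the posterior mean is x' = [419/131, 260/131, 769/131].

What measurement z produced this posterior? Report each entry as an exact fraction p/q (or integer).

x̄ = F·x = [4, 10, 14]
P̄ = F·P·Fᵀ + Q = [6 5 10; 5 21 22; 10 22 35]
S = H·P̄·Hᵀ + R = [262]
K = P̄·Hᵀ·S⁻¹ = [7/262; 35/131; 71/262]
x' − x̄ = [-105/131, -1050/131, -1065/131] = K·y
y = (KᵀK)⁻¹·Kᵀ·(x' − x̄) = [-30]
z = y + H·x̄ = [-30] + [32] = [2]

z = [2]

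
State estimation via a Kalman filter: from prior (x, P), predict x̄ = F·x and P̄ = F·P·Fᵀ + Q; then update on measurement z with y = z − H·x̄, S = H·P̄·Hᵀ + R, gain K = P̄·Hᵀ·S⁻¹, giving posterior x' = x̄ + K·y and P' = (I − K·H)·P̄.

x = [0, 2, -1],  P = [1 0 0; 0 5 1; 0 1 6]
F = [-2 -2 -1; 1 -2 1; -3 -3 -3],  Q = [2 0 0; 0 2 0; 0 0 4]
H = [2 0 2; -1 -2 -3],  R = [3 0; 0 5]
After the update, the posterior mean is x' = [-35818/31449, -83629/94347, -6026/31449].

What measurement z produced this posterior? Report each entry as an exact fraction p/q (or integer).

x̄ = F·x = [-3, -5, -3]
P̄ = F·P·Fᵀ + Q = [36 12 63; 12 25 12; 63 12 130]
S = H·P̄·Hᵀ + R = [1171 -1452; -1452 1881]
K = P̄·Hᵀ·S⁻¹ = [110/953 -1361/31449; -1576/2859 -45062/94347; 338/953 635/31449]
x' − x̄ = [58529/31449, 388106/94347, 88321/31449] = K·y
y = (KᵀK)⁻¹·Kᵀ·(x' − x̄) = [9, -19]
z = y + H·x̄ = [9, -19] + [-12, 22] = [-3, 3]

z = [-3, 3]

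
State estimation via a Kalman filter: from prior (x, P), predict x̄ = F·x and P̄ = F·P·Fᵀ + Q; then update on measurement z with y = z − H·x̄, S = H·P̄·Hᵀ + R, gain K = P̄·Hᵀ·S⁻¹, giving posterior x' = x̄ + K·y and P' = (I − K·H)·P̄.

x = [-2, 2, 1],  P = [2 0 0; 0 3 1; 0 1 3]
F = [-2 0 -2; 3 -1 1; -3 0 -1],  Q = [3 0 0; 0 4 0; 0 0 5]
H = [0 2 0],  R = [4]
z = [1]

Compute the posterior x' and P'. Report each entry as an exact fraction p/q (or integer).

x' = [-22/9, 2/9, -5/9]
P' = [365/27 -16/27 166/27; -16/27 26/27 -20/27; 166/27 -20/27 302/27]

x̄ = F·x = [2, -7, 5]
P̄ = F·P·Fᵀ + Q = [23 -16 18; -16 26 -20; 18 -20 26]
y = z − H·x̄ = [15]
S = H·P̄·Hᵀ + R = [108]
K = P̄·Hᵀ·S⁻¹ = [-8/27; 13/27; -10/27]
x' = x̄ + K·y = [-22/9, 2/9, -5/9]
P' = (I − K·H)·P̄ = [365/27 -16/27 166/27; -16/27 26/27 -20/27; 166/27 -20/27 302/27]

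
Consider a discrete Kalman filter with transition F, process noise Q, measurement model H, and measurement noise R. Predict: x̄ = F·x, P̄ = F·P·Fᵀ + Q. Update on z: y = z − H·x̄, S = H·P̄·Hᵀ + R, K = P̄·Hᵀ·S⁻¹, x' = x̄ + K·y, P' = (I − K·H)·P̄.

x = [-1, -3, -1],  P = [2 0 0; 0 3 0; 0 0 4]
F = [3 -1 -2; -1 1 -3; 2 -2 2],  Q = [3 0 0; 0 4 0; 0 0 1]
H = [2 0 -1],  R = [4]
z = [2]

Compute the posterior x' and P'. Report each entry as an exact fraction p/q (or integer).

x̄ = F·x = [2, 1, 2]
P̄ = F·P·Fᵀ + Q = [40 15 2; 15 45 -34; 2 -34 37]
y = z − H·x̄ = [0]
S = H·P̄·Hᵀ + R = [193]
K = P̄·Hᵀ·S⁻¹ = [78/193; 64/193; -33/193]
x' = x̄ + K·y = [2, 1, 2]
P' = (I − K·H)·P̄ = [1636/193 -2097/193 2960/193; -2097/193 4589/193 -4450/193; 2960/193 -4450/193 6052/193]

x' = [2, 1, 2]
P' = [1636/193 -2097/193 2960/193; -2097/193 4589/193 -4450/193; 2960/193 -4450/193 6052/193]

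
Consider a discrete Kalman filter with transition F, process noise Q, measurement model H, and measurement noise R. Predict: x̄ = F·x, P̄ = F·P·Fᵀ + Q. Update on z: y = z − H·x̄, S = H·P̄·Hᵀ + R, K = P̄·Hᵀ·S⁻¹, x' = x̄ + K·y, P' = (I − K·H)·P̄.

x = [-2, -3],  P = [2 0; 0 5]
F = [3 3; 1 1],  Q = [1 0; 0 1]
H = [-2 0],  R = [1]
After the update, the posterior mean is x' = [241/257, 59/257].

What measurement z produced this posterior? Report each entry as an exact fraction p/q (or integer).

x̄ = F·x = [-15, -5]
P̄ = F·P·Fᵀ + Q = [64 21; 21 8]
S = H·P̄·Hᵀ + R = [257]
K = P̄·Hᵀ·S⁻¹ = [-128/257; -42/257]
x' − x̄ = [4096/257, 1344/257] = K·y
y = (KᵀK)⁻¹·Kᵀ·(x' − x̄) = [-32]
z = y + H·x̄ = [-32] + [30] = [-2]

z = [-2]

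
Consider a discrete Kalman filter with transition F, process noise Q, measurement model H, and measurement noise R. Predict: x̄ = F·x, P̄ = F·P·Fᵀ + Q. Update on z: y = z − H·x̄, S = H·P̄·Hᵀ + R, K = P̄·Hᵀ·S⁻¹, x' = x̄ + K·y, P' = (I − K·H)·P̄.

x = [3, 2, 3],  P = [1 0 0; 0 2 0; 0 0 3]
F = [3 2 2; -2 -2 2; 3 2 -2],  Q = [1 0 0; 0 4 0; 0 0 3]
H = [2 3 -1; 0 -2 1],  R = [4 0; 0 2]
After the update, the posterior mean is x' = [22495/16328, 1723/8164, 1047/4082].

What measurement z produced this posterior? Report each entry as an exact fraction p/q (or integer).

x̄ = F·x = [19, -4, 7]
P̄ = F·P·Fᵀ + Q = [30 -2 5; -2 28 -26; 5 -26 32]
S = H·P̄·Hᵀ + R = [520 -312; -312 250]
K = P̄·Hᵀ·S⁻¹ = [7529/16328 96/157; 229/8164 -46/157; 151/4082 60/157]
x' − x̄ = [-287737/16328, 34379/8164, -27527/4082] = K·y
y = (KᵀK)⁻¹·Kᵀ·(x' − x̄) = [-17, -16]
z = y + H·x̄ = [-17, -16] + [19, 15] = [2, -1]

z = [2, -1]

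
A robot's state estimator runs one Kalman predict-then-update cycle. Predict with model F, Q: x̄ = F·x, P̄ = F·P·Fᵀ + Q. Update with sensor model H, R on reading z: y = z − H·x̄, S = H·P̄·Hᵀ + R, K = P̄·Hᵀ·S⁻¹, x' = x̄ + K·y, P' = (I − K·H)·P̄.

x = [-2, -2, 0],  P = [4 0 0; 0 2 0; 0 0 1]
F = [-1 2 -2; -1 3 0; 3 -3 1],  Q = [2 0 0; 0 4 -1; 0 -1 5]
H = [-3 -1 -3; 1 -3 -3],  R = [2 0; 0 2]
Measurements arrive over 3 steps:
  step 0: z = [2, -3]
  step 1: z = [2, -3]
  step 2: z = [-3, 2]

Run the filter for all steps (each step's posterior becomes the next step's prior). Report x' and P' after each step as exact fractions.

step 0: x̄ = F·x = [-2, -4, 0]
step 0: P̄ = F·P·Fᵀ + Q = [18 16 -26; 16 26 -31; -26 -31 60]
step 0: y = z − H·x̄ = [-8, -13]
step 0: S = H·P̄·Hᵀ + R = [172 164; 164 296]
step 0: K = P̄·Hᵀ·S⁻¹ = [-344/1501 434/1501; 135/6004 277/3002; -621/6004 -487/1501]
step 0: x' = x̄ + K·y = [-5892/1501, -16149/3002, 7573/1501]
step 0: P' = (I − K·H)·P̄ = [8938/1501 17098/1501 -14408/1501; 17098/1501 136365/6004 -113937/6004; -14408/1501 -113937/6004 96025/6004]
step 1: x̄ = F·x = [-1337/79, -36663/3002, 28241/3002]
step 1: P̄ = F·P·Fᵀ + Q = [18220/79 14215/79 -13290/79; 14215/79 876701/6004 -201005/1501; -13290/79 -201005/1501 195468/1501]
step 1: y = z − H·x̄ = [-49177/1501, 8267/1501]
step 1: S = H·P̄·Hᵀ + R = [3865237/6004 -1552969/6004; -1552969/6004 1429725/6004]
step 1: K = P̄·Hᵀ·S⁻¹ = [-5029795/11789539 46375695/129684929; -8324039/23579078 56973985/259369858; 2508951/11789539 -55612531/129684929]
step 1: x' = x̄ + K·y = [-126679457/129684929, 146055501/259369858, 18997641/259369858]
step 1: P' = (I − K·H)·P̄ = [529184220/129684929 956665000/129684929 -811187390/129684929; 956665000/129684929 1839060793/129684929 -1539163788/129684929; -811187390/129684929 -1539163788/129684929 1305843012/129684929]
step 2: x̄ = F·x = [253737317/129684929, 62865947/23579078, -589622802/129684929]
step 2: P̄ = F·P·Fᵀ + Q = [18610070042/129684929 1308439266/11789539 -13258617016/129684929; 1308439266/11789539 1078134643/11789539 -963191700/11789539; -13258617016/129684929 -963191700/11789539 10416361162/129684929]
step 2: y = z − H·x̄ = [-2101897067/259369858, -1451895479/259369858]
step 2: S = H·P̄·Hᵀ + R = [57487964835/129684929 -18054867537/129684929; -18054867537/129684929 21834773955/129684929]
step 2: K = P̄·Hᵀ·S⁻¹ = [-83587088629/199041905874 29790509677/85303673946; -135516443443/398083811748 11599082677/56869115964; 20115104122/99520952937 -17723379208/42651836973]
step 2: x' = x̄ + K·y = [1016562957881/298562858811, 142088631796/33173650979, -1151988581599/298562858811]
step 2: P' = (I − K·H)·P̄ = [1181003127676/298562858811 710786279513/99520952937 -1808202318560/298562858811; 710786279513/99520952937 2734790106961/199041905874 -1143998556766/99520952937; -1808202318560/298562858811 -1143998556766/99520952937 2911970667082/298562858811]

step 0: x' = [-5892/1501, -16149/3002, 7573/1501], P' = [8938/1501 17098/1501 -14408/1501; 17098/1501 136365/6004 -113937/6004; -14408/1501 -113937/6004 96025/6004]
step 1: x' = [-126679457/129684929, 146055501/259369858, 18997641/259369858], P' = [529184220/129684929 956665000/129684929 -811187390/129684929; 956665000/129684929 1839060793/129684929 -1539163788/129684929; -811187390/129684929 -1539163788/129684929 1305843012/129684929]
step 2: x' = [1016562957881/298562858811, 142088631796/33173650979, -1151988581599/298562858811], P' = [1181003127676/298562858811 710786279513/99520952937 -1808202318560/298562858811; 710786279513/99520952937 2734790106961/199041905874 -1143998556766/99520952937; -1808202318560/298562858811 -1143998556766/99520952937 2911970667082/298562858811]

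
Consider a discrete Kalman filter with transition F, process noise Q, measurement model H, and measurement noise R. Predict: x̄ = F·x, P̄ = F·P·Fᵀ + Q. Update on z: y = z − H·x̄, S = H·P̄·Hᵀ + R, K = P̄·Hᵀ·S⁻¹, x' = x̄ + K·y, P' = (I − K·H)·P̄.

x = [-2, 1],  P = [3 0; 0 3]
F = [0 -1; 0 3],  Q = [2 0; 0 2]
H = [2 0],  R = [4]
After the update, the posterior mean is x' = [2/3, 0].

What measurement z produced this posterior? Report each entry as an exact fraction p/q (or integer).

z = [2]

x̄ = F·x = [-1, 3]
P̄ = F·P·Fᵀ + Q = [5 -9; -9 29]
S = H·P̄·Hᵀ + R = [24]
K = P̄·Hᵀ·S⁻¹ = [5/12; -3/4]
x' − x̄ = [5/3, -3] = K·y
y = (KᵀK)⁻¹·Kᵀ·(x' − x̄) = [4]
z = y + H·x̄ = [4] + [-2] = [2]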